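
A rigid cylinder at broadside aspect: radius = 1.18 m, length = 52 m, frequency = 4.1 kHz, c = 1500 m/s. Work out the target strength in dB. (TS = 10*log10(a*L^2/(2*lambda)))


lambda = 1500/4100 = 0.36585 m
TS = 10*log10(1.18*52^2/(2*0.36585)) = 36.4

36.4 dB


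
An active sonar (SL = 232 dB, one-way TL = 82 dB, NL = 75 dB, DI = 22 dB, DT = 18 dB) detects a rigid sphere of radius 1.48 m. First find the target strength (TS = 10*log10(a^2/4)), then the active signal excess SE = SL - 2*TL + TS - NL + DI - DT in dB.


Step 1: TS = 10*log10(1.48^2/4) = -2.62 dB
Step 2: SE = SL - 2*TL + TS - NL + DI - DT = 232 - 2*82 + (-2.62) - 75 + 22 - 18 = -5.62

-5.62 dB


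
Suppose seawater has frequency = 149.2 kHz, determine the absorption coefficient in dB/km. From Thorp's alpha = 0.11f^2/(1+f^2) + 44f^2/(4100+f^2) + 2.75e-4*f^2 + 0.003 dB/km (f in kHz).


43.391 dB/km


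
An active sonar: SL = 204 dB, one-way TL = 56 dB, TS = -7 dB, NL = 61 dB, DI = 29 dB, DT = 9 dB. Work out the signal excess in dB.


SE = SL - 2*TL + TS - NL + DI - DT = 204 - 2*56 + (-7) - 61 + 29 - 9 = 44

44 dB


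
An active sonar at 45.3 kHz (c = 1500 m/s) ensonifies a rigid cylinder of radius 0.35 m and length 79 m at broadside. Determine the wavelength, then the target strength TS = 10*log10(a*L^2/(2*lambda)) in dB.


Step 1: lambda = c/f = 1500/45300 = 0.03311 m
Step 2: TS = 10*log10(a*L^2/(2*lambda)) = 10*log10(0.35*79^2/(2*0.03311)) = 45.18

45.18 dB


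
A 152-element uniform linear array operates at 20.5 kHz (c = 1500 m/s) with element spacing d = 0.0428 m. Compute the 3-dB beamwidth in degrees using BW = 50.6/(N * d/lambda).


Step 1: lambda = 1500/20500 = 0.07317 m
Step 2: d/lambda = 0.0428/0.07317 = 0.5849
Step 3: BW = 50.6/(N * d/lambda) = 50.6/(152 * 0.5849) = 0.57

0.57 deg


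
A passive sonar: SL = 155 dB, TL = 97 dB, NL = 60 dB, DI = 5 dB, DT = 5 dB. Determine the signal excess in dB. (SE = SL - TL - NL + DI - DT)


SE = SL - TL - NL + DI - DT = 155 - 97 - 60 + 5 - 5 = -2

-2 dB


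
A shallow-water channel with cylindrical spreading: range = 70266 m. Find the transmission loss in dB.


TL = 10*log10(70266) = 48.47

48.47 dB


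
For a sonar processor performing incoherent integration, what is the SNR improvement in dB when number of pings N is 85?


Gain = 5*log10(85) = 9.65

9.65 dB


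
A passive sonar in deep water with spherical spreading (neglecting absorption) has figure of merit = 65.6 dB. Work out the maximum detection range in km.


At max range FOM = TL, so 20*log10(R) = 65.6
R = 10^(65.6/20) = 1905.46 m = 1.91 km

1.91 km


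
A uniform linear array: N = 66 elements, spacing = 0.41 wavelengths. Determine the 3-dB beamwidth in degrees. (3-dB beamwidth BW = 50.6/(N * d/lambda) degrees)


1.87 deg


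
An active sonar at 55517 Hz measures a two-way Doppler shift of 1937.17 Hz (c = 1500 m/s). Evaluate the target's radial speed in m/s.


26.17 m/s


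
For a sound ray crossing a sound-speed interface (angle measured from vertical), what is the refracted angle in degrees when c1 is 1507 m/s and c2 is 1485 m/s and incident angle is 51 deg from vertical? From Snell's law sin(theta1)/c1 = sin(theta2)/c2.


sin(theta2) = (c2/c1)*sin(theta1) = (1485/1507)*sin(51 deg) = 0.7658
theta2 = arcsin(0.7658) = 49.98

49.98 deg


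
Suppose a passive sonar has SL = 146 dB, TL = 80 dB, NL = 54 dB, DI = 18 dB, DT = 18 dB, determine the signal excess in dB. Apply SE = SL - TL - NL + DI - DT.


SE = SL - TL - NL + DI - DT = 146 - 80 - 54 + 18 - 18 = 12

12 dB


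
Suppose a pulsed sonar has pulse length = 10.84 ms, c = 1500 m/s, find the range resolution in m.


8.13 m


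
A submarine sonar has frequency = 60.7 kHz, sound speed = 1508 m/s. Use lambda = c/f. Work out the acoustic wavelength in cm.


lambda = c/f = 1508 / 60700 = 0.0248 m = 2.48 cm

2.48 cm


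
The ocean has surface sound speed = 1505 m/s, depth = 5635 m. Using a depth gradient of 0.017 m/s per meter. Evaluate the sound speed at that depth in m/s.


c = 1505 + 0.017 * 5635 = 1600.795

1600.795 m/s


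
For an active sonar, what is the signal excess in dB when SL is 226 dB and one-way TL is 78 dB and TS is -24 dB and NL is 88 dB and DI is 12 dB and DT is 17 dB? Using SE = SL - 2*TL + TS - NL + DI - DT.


SE = SL - 2*TL + TS - NL + DI - DT = 226 - 2*78 + (-24) - 88 + 12 - 17 = -47

-47 dB


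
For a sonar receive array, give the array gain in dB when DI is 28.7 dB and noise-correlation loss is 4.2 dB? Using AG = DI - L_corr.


24.5 dB


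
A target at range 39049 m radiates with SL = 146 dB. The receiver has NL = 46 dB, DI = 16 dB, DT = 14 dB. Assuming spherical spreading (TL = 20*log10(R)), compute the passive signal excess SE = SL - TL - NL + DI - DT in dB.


Step 1: TL = 20*log10(39049) = 91.83 dB
Step 2: SE = 146 - 91.83 - 46 + 16 - 14 = 10.17

10.17 dB


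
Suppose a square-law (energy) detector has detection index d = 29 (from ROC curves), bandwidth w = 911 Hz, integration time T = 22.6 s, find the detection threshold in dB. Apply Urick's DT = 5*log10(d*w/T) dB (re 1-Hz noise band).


DT = 5*log10(d*w/T) = 5*log10(29 * 911 / 22.6) = 5*log10(1168.98) = 15.34

15.34 dB


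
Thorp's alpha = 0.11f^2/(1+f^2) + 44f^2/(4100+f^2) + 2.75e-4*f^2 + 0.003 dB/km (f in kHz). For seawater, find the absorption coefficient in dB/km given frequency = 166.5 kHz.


46.068 dB/km


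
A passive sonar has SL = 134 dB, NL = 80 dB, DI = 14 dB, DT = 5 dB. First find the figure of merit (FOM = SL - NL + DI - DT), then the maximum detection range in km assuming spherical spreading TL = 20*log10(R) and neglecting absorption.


Step 1: FOM = SL - NL + DI - DT = 134 - 80 + 14 - 5 = 63 dB
Step 2: at max range FOM = TL = 20*log10(R), so R = 10^(63/20) = 1412.54 m = 1.41 km

1.41 km


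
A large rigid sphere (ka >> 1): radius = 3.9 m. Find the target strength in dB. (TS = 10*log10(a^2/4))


TS = 10*log10(3.9^2 / 4) = 10*log10(3.8025) = 5.8

5.8 dB


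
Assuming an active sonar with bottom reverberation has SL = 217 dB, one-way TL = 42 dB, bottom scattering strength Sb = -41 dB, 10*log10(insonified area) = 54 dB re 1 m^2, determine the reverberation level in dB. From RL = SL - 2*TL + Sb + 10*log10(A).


146 dB


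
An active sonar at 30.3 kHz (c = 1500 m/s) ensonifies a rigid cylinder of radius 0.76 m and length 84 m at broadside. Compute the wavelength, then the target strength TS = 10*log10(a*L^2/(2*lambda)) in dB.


Step 1: lambda = c/f = 1500/30300 = 0.0495 m
Step 2: TS = 10*log10(a*L^2/(2*lambda)) = 10*log10(0.76*84^2/(2*0.0495)) = 47.34

47.34 dB


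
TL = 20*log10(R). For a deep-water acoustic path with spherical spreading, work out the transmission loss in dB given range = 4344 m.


72.76 dB


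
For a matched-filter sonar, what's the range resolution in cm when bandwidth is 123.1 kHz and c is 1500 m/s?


dR = c/(2*BW) = 1500 / (2 * 123.1e3) = 0.0061 m = 0.61 cm

0.61 cm


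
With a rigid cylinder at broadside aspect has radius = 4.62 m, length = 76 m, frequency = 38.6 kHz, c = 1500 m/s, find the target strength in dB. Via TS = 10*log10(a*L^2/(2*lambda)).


lambda = 1500/38600 = 0.03886 m
TS = 10*log10(4.62*76^2/(2*0.03886)) = 55.36

55.36 dB


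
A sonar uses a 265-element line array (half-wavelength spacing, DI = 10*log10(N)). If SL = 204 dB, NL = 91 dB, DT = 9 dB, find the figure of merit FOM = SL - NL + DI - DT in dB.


Step 1: DI = 10*log10(265) = 24.23 dB
Step 2: FOM = SL - NL + DI - DT = 204 - 91 + 24.23 - 9 = 128.23

128.23 dB


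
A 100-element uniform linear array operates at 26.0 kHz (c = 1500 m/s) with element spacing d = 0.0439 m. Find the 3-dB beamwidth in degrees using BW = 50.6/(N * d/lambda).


Step 1: lambda = 1500/26000 = 0.05769 m
Step 2: d/lambda = 0.0439/0.05769 = 0.761
Step 3: BW = 50.6/(N * d/lambda) = 50.6/(100 * 0.761) = 0.66

0.66 deg


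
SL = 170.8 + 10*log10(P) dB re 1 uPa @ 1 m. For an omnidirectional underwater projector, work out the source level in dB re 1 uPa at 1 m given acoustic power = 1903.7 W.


SL = 170.8 + 10*log10(1903.7) = 170.8 + 32.8 = 203.6

203.6 dB


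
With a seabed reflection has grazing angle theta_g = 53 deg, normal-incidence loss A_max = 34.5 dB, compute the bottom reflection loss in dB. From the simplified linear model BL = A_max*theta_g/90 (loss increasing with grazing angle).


BL = A_max * theta_g / 90 = 34.5 * 53 / 90 = 20.32

20.32 dB


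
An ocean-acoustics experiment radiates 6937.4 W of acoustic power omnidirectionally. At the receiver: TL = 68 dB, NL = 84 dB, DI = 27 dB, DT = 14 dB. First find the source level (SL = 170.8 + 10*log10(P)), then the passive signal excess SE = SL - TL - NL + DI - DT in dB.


Step 1: SL = 170.8 + 10*log10(6937.4) = 209.21 dB
Step 2: SE = SL - TL - NL + DI - DT = 209.21 - 68 - 84 + 27 - 14 = 70.21

70.21 dB


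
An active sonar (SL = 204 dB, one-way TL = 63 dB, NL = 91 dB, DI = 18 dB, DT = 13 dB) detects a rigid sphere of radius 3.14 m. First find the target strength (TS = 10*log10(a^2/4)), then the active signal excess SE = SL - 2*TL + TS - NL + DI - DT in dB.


Step 1: TS = 10*log10(3.14^2/4) = 3.92 dB
Step 2: SE = SL - 2*TL + TS - NL + DI - DT = 204 - 2*63 + (3.92) - 91 + 18 - 13 = -4.08

-4.08 dB


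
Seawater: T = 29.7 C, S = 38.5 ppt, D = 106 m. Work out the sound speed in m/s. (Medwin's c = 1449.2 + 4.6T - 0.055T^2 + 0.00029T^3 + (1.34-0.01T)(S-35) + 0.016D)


c = 1449.2 + 4.6*29.7 - 0.055*29.7^2 + 0.00029*29.7^3 + (1.34 - 0.01*29.7)*(38.5 - 35) + 0.016*106 = 1550.25

1550.25 m/s


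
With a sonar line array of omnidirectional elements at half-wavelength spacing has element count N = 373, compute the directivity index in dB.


DI = 10*log10(373) = 25.72

25.72 dB


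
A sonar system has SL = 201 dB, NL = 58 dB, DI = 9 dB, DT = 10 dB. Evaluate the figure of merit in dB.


142 dB


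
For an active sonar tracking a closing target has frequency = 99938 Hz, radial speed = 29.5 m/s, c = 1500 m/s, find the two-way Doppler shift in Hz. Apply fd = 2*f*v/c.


3930.89 Hz


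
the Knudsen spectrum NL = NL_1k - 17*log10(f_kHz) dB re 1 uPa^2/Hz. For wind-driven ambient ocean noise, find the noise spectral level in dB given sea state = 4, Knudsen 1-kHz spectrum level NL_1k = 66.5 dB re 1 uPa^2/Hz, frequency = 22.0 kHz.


43.68 dB


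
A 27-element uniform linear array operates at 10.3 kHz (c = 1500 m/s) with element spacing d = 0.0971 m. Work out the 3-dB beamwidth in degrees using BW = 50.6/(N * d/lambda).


Step 1: lambda = 1500/10300 = 0.14563 m
Step 2: d/lambda = 0.0971/0.14563 = 0.6668
Step 3: BW = 50.6/(N * d/lambda) = 50.6/(27 * 0.6668) = 2.81

2.81 deg


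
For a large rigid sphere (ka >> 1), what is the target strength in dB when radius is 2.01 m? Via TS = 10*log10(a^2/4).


TS = 10*log10(2.01^2 / 4) = 10*log10(1.010025) = 0.04

0.04 dB


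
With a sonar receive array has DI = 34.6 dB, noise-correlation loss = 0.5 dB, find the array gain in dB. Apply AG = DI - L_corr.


AG = DI - L_corr = 34.6 - 0.5 = 34.1

34.1 dB


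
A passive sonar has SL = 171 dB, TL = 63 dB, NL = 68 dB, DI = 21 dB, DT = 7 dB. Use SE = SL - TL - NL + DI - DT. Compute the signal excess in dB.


SE = SL - TL - NL + DI - DT = 171 - 63 - 68 + 21 - 7 = 54

54 dB


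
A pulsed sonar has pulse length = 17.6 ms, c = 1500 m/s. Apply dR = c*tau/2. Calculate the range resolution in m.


dR = c*tau/2 = 1500 * 17.6e-3 / 2 = 13.2

13.2 m


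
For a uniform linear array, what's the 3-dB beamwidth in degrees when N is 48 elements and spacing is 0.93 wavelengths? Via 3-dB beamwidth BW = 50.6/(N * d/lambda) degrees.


BW = 50.6 / (48 * 0.93) = 50.6 / 44.64 = 1.13

1.13 deg


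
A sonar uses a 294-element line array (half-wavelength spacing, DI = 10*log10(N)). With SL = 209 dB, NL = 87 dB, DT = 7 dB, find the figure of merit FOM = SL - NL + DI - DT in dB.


Step 1: DI = 10*log10(294) = 24.68 dB
Step 2: FOM = SL - NL + DI - DT = 209 - 87 + 24.68 - 7 = 139.68

139.68 dB


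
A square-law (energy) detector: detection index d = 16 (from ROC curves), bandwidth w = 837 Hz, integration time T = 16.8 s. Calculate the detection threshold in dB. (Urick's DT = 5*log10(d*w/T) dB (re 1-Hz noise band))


DT = 5*log10(d*w/T) = 5*log10(16 * 837 / 16.8) = 5*log10(797.14) = 14.51

14.51 dB


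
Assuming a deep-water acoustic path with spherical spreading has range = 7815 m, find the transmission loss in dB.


77.86 dB


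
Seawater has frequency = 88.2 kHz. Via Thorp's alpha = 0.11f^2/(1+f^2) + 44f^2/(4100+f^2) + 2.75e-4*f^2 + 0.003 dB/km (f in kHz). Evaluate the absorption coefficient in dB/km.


31.066 dB/km


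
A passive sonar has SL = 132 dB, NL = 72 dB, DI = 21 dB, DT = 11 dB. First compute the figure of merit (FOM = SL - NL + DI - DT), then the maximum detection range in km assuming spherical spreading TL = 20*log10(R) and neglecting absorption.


Step 1: FOM = SL - NL + DI - DT = 132 - 72 + 21 - 11 = 70 dB
Step 2: at max range FOM = TL = 20*log10(R), so R = 10^(70/20) = 3162.28 m = 3.16 km

3.16 km


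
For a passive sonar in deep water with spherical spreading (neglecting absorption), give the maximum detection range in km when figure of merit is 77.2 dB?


At max range FOM = TL, so 20*log10(R) = 77.2
R = 10^(77.2/20) = 7244.36 m = 7.24 km

7.24 km


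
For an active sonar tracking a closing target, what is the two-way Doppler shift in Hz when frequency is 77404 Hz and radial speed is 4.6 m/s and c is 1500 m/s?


fd = 2*f*v/c = 2 * 77404 * 4.6 / 1500 = 474.74

474.74 Hz


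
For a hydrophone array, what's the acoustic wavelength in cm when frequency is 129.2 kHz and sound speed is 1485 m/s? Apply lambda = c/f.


lambda = c/f = 1485 / 129200 = 0.0115 m = 1.15 cm

1.15 cm


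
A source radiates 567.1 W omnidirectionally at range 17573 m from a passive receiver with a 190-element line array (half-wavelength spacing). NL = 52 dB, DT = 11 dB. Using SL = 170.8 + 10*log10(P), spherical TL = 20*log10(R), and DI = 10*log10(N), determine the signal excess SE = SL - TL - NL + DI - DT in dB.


Step 1: SL = 170.8 + 10*log10(567.1) = 198.34 dB
Step 2: TL = 20*log10(17573) = 84.9 dB
Step 3: DI = 10*log10(190) = 22.79 dB
Step 4: SE = SL - TL - NL + DI - DT = 198.34 - 84.9 - 52 + 22.79 - 11 = 73.23

73.23 dB


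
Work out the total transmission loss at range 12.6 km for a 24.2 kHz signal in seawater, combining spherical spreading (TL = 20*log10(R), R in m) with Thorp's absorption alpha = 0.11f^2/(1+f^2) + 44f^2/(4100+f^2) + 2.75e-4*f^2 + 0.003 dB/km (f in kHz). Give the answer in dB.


154.75 dB


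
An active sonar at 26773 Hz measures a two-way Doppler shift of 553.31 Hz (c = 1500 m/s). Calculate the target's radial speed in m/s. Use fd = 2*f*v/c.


From fd = 2*f*v/c, v = c*fd/(2*f) = 1500 * 553.31 / (2*26773) = 15.5

15.5 m/s


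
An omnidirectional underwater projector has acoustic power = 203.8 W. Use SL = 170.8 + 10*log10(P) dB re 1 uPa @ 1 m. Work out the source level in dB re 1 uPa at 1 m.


193.89 dB


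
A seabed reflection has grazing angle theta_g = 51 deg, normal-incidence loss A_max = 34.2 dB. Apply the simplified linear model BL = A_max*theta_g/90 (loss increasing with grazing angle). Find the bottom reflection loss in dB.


BL = A_max * theta_g / 90 = 34.2 * 51 / 90 = 19.38

19.38 dB


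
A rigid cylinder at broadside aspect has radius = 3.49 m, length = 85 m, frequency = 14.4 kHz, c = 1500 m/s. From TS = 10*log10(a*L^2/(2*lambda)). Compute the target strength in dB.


lambda = 1500/14400 = 0.10417 m
TS = 10*log10(3.49*85^2/(2*0.10417)) = 50.83

50.83 dB


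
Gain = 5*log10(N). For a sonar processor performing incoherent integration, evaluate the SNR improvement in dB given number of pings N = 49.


Gain = 5*log10(49) = 8.45

8.45 dB


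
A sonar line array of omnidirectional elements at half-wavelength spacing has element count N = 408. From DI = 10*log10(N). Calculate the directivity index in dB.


DI = 10*log10(408) = 26.11

26.11 dB


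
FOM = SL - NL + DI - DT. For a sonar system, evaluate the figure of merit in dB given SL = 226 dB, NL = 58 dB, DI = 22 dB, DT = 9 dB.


181 dB


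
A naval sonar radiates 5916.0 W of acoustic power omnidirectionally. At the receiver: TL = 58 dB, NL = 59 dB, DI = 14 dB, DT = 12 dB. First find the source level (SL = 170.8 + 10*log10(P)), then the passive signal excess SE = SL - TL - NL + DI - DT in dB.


Step 1: SL = 170.8 + 10*log10(5916.0) = 208.52 dB
Step 2: SE = SL - TL - NL + DI - DT = 208.52 - 58 - 59 + 14 - 12 = 93.52

93.52 dB


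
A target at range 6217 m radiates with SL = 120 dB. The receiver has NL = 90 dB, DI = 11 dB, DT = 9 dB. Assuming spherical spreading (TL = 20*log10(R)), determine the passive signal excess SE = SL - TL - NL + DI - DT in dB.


Step 1: TL = 20*log10(6217) = 75.87 dB
Step 2: SE = 120 - 75.87 - 90 + 11 - 9 = -43.87

-43.87 dB


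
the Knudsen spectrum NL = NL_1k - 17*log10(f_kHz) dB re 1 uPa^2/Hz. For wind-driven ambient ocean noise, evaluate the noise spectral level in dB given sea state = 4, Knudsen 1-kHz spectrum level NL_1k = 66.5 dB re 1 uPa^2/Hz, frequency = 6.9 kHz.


NL = NL_1k - 17*log10(f_kHz) = 66.5 - 17*log10(6.9) = 66.5 - (14.26) = 52.24

52.24 dB


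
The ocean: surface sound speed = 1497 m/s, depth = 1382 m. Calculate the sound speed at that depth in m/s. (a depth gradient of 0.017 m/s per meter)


1520.494 m/s


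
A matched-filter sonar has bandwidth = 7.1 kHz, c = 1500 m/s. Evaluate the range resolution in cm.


dR = c/(2*BW) = 1500 / (2 * 7.1e3) = 0.1056 m = 10.56 cm

10.56 cm


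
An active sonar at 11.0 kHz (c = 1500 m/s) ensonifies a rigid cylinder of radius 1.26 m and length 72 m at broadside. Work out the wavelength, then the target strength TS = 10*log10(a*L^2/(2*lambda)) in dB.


Step 1: lambda = c/f = 1500/11000 = 0.13636 m
Step 2: TS = 10*log10(a*L^2/(2*lambda)) = 10*log10(1.26*72^2/(2*0.13636)) = 43.79

43.79 dB


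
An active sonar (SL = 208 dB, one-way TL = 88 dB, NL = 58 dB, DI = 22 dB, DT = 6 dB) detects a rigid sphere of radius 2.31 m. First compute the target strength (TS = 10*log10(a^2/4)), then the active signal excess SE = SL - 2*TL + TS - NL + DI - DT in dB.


Step 1: TS = 10*log10(2.31^2/4) = 1.25 dB
Step 2: SE = SL - 2*TL + TS - NL + DI - DT = 208 - 2*88 + (1.25) - 58 + 22 - 6 = -8.75

-8.75 dB


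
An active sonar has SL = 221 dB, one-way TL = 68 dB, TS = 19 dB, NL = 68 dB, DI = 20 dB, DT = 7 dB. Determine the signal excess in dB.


SE = SL - 2*TL + TS - NL + DI - DT = 221 - 2*68 + (19) - 68 + 20 - 7 = 49

49 dB


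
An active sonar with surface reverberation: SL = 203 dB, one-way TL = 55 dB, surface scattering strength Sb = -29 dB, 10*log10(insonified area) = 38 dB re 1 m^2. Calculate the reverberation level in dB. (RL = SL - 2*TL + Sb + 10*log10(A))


RL = SL - 2*TL + Sb + 10*log10(A) = 203 - 2*55 + (-29) + 38 = 102

102 dB


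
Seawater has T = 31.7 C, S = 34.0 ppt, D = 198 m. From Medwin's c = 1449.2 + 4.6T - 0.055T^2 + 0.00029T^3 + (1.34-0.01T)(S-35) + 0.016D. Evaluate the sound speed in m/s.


c = 1449.2 + 4.6*31.7 - 0.055*31.7^2 + 0.00029*31.7^3 + (1.34 - 0.01*31.7)*(34.0 - 35) + 0.016*198 = 1551.13

1551.13 m/s


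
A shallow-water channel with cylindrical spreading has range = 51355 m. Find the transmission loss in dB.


TL = 10*log10(51355) = 47.11

47.11 dB


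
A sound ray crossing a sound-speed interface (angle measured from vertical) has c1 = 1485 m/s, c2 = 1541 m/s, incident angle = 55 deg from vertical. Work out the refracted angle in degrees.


58.22 deg


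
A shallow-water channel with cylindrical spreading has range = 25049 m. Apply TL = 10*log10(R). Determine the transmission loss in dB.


TL = 10*log10(25049) = 43.99

43.99 dB


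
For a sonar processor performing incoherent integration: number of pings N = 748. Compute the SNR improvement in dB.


14.37 dB


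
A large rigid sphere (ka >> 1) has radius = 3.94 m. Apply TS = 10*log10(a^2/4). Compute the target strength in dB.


TS = 10*log10(3.94^2 / 4) = 10*log10(3.8809) = 5.89

5.89 dB


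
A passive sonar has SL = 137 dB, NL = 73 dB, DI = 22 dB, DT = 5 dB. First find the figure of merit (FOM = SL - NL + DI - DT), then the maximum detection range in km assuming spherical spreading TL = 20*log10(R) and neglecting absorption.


Step 1: FOM = SL - NL + DI - DT = 137 - 73 + 22 - 5 = 81 dB
Step 2: at max range FOM = TL = 20*log10(R), so R = 10^(81/20) = 11220.18 m = 11.22 km

11.22 km


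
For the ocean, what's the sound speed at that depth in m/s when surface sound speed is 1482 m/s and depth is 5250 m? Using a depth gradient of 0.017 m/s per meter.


c = 1482 + 0.017 * 5250 = 1571.25

1571.25 m/s


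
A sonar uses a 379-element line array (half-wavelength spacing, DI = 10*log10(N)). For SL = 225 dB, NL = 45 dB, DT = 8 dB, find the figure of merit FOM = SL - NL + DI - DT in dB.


197.79 dB


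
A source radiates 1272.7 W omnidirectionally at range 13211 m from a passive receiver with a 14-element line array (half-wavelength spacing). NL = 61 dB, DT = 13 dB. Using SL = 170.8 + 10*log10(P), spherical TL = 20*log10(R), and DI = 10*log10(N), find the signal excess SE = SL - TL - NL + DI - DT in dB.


Step 1: SL = 170.8 + 10*log10(1272.7) = 201.85 dB
Step 2: TL = 20*log10(13211) = 82.42 dB
Step 3: DI = 10*log10(14) = 11.46 dB
Step 4: SE = SL - TL - NL + DI - DT = 201.85 - 82.42 - 61 + 11.46 - 13 = 56.89

56.89 dB


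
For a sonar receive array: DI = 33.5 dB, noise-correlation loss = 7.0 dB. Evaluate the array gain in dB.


26.5 dB


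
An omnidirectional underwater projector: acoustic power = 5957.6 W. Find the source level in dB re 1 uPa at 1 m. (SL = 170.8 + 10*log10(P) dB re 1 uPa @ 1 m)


208.55 dB


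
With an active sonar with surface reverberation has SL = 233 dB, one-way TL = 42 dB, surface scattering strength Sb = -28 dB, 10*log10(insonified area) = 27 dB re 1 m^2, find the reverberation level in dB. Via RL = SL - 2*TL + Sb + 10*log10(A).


148 dB


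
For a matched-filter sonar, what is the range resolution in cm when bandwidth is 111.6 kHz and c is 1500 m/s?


0.67 cm


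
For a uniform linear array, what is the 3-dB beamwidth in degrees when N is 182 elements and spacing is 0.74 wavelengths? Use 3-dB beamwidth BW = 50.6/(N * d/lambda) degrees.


0.38 deg


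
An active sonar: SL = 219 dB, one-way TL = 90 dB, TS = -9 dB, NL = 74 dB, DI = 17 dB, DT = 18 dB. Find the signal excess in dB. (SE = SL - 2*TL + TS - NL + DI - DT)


SE = SL - 2*TL + TS - NL + DI - DT = 219 - 2*90 + (-9) - 74 + 17 - 18 = -45

-45 dB


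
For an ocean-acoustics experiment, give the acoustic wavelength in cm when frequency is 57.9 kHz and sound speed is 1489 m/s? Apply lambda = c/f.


2.57 cm


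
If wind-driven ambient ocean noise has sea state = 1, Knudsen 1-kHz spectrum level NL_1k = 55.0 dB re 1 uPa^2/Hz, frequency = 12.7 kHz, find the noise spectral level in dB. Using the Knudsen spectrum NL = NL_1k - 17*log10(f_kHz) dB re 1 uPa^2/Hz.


NL = NL_1k - 17*log10(f_kHz) = 55.0 - 17*log10(12.7) = 55.0 - (18.76) = 36.24

36.24 dB


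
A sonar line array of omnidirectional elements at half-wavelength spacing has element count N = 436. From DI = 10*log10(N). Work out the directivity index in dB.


26.39 dB


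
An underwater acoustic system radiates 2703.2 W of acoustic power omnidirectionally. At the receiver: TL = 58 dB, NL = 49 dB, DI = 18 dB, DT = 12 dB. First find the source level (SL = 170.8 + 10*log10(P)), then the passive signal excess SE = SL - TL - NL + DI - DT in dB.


Step 1: SL = 170.8 + 10*log10(2703.2) = 205.12 dB
Step 2: SE = SL - TL - NL + DI - DT = 205.12 - 58 - 49 + 18 - 12 = 104.12

104.12 dB


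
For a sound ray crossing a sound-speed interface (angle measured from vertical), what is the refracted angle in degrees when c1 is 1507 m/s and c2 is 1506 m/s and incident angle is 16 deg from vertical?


sin(theta2) = (c2/c1)*sin(theta1) = (1506/1507)*sin(16 deg) = 0.27545
theta2 = arcsin(0.27545) = 15.99

15.99 deg


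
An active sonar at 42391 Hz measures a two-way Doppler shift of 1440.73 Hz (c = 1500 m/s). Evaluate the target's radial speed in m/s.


From fd = 2*f*v/c, v = c*fd/(2*f) = 1500 * 1440.73 / (2*42391) = 25.49

25.49 m/s


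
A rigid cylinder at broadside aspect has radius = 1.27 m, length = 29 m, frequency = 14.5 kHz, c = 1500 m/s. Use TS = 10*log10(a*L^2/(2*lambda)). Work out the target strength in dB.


lambda = 1500/14500 = 0.10345 m
TS = 10*log10(1.27*29^2/(2*0.10345)) = 37.13

37.13 dB


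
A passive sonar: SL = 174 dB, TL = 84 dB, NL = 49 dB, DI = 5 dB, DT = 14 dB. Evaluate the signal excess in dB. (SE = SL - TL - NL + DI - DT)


SE = SL - TL - NL + DI - DT = 174 - 84 - 49 + 5 - 14 = 32

32 dB


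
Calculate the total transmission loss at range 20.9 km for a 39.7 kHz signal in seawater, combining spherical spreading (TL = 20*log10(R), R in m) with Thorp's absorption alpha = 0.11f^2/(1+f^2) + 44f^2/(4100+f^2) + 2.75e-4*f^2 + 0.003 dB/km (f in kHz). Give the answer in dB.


Step 1 (Thorp): alpha = 0.11*1576.09/(1+1576.09) + 44*1576.09/(4100+1576.09) + 2.75e-4*1576.09 + 0.003 = 12.7639 dB/km
Step 2: TL_spread = 20*log10(20900) = 86.4 dB
Step 3: TL_abs = alpha*R = 12.7639 * 20.9 = 266.77 dB
Step 4: TL_total = 86.4 + 266.77 = 353.17

353.17 dB


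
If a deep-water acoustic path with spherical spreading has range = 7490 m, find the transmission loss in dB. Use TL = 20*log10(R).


TL = 20*log10(7490) = 77.49

77.49 dB


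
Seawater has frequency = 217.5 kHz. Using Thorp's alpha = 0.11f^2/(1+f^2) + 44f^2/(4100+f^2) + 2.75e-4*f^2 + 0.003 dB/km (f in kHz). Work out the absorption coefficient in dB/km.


f^2 = 47306.25
alpha = 0.11*47306.25/(1+47306.25) + 44*47306.25/(4100+47306.25) + 2.75e-4*47306.25 + 0.003 = 53.613

53.613 dB/km


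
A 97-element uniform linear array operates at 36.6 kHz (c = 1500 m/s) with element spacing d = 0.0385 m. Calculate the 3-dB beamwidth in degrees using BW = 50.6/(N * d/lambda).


0.56 deg


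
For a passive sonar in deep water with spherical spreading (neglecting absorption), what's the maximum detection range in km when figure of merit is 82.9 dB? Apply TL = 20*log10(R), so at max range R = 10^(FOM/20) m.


13.96 km


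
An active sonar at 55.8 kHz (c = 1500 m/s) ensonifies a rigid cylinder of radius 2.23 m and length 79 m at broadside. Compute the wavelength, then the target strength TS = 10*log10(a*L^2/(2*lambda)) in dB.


Step 1: lambda = c/f = 1500/55800 = 0.02688 m
Step 2: TS = 10*log10(a*L^2/(2*lambda)) = 10*log10(2.23*79^2/(2*0.02688)) = 54.13

54.13 dB


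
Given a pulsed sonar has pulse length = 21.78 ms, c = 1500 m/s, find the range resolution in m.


16.335 m


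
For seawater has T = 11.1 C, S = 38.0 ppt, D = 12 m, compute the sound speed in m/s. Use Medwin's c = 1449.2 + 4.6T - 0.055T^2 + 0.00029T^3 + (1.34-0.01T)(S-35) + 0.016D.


c = 1449.2 + 4.6*11.1 - 0.055*11.1^2 + 0.00029*11.1^3 + (1.34 - 0.01*11.1)*(38.0 - 35) + 0.016*12 = 1497.76

1497.76 m/s


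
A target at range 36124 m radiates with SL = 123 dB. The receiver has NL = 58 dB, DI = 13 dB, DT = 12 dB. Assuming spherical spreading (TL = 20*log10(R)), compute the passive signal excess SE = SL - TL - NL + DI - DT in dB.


-25.16 dB


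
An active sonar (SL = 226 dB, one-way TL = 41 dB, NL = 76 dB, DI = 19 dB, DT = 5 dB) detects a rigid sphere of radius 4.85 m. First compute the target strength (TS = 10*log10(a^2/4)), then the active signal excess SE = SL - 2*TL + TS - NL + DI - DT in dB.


Step 1: TS = 10*log10(4.85^2/4) = 7.69 dB
Step 2: SE = SL - 2*TL + TS - NL + DI - DT = 226 - 2*41 + (7.69) - 76 + 19 - 5 = 89.69

89.69 dB


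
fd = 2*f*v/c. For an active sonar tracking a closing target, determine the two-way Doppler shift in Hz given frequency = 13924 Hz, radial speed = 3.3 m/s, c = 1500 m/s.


fd = 2*f*v/c = 2 * 13924 * 3.3 / 1500 = 61.27

61.27 Hz


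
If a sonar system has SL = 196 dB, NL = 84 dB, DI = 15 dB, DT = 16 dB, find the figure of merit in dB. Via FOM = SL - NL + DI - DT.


FOM = SL - NL + DI - DT = 196 - 84 + 15 - 16 = 111

111 dB


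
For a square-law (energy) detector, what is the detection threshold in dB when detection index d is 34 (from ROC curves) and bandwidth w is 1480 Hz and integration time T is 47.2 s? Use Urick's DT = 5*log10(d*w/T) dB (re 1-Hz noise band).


DT = 5*log10(d*w/T) = 5*log10(34 * 1480 / 47.2) = 5*log10(1066.1) = 15.14

15.14 dB


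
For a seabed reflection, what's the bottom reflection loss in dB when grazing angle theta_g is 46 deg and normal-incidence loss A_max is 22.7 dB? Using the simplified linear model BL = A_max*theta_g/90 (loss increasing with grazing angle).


BL = A_max * theta_g / 90 = 22.7 * 46 / 90 = 11.6

11.6 dB


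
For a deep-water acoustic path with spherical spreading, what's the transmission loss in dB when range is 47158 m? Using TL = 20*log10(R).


TL = 20*log10(47158) = 93.47

93.47 dB


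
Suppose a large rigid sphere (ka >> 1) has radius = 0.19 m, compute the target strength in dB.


-20.45 dB


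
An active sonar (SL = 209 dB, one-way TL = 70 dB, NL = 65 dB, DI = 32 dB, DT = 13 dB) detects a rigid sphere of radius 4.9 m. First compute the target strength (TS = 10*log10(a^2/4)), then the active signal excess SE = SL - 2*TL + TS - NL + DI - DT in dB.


Step 1: TS = 10*log10(4.9^2/4) = 7.78 dB
Step 2: SE = SL - 2*TL + TS - NL + DI - DT = 209 - 2*70 + (7.78) - 65 + 32 - 13 = 30.78

30.78 dB


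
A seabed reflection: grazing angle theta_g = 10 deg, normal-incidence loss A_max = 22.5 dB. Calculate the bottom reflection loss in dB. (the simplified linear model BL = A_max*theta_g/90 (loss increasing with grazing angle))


BL = A_max * theta_g / 90 = 22.5 * 10 / 90 = 2.5

2.5 dB


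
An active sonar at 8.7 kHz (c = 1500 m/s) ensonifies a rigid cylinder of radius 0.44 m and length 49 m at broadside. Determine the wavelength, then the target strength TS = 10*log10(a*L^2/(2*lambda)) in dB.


Step 1: lambda = c/f = 1500/8700 = 0.17241 m
Step 2: TS = 10*log10(a*L^2/(2*lambda)) = 10*log10(0.44*49^2/(2*0.17241)) = 34.86

34.86 dB


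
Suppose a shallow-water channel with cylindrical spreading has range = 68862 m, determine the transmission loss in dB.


TL = 10*log10(68862) = 48.38

48.38 dB


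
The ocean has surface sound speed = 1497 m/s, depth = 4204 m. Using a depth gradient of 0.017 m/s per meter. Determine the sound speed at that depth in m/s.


1568.468 m/s


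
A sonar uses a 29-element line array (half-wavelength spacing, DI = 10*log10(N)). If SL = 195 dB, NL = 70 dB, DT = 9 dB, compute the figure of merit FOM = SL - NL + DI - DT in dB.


Step 1: DI = 10*log10(29) = 14.62 dB
Step 2: FOM = SL - NL + DI - DT = 195 - 70 + 14.62 - 9 = 130.62

130.62 dB


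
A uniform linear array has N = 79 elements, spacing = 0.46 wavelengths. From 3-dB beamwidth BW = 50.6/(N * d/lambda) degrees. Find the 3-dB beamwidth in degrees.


BW = 50.6 / (79 * 0.46) = 50.6 / 36.34 = 1.39

1.39 deg


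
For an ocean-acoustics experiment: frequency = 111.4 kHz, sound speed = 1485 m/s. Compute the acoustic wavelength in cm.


lambda = c/f = 1485 / 111400 = 0.0133 m = 1.33 cm

1.33 cm


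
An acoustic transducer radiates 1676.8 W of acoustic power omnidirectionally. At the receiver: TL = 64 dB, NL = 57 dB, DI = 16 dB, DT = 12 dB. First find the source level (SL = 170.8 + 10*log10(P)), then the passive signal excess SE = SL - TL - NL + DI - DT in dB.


Step 1: SL = 170.8 + 10*log10(1676.8) = 203.04 dB
Step 2: SE = SL - TL - NL + DI - DT = 203.04 - 64 - 57 + 16 - 12 = 86.04

86.04 dB


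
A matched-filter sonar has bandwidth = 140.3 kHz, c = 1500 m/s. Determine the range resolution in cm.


dR = c/(2*BW) = 1500 / (2 * 140.3e3) = 0.0053 m = 0.53 cm

0.53 cm


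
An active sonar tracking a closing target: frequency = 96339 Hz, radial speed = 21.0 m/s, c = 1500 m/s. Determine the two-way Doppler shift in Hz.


fd = 2*f*v/c = 2 * 96339 * 21.0 / 1500 = 2697.49

2697.49 Hz


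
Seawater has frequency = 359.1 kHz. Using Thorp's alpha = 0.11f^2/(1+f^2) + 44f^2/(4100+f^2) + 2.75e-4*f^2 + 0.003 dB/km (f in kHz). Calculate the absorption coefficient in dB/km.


f^2 = 128952.81
alpha = 0.11*128952.81/(1+128952.81) + 44*128952.81/(4100+128952.81) + 2.75e-4*128952.81 + 0.003 = 78.219

78.219 dB/km


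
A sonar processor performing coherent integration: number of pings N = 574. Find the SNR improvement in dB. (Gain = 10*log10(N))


Gain = 10*log10(574) = 27.59

27.59 dB


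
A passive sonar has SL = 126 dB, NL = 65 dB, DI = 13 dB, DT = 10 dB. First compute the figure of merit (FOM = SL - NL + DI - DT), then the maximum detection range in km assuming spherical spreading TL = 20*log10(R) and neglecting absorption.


Step 1: FOM = SL - NL + DI - DT = 126 - 65 + 13 - 10 = 64 dB
Step 2: at max range FOM = TL = 20*log10(R), so R = 10^(64/20) = 1584.89 m = 1.58 km

1.58 km


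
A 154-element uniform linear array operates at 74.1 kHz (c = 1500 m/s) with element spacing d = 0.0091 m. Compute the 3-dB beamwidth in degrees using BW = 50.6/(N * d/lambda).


Step 1: lambda = 1500/74100 = 0.02024 m
Step 2: d/lambda = 0.0091/0.02024 = 0.4496
Step 3: BW = 50.6/(N * d/lambda) = 50.6/(154 * 0.4496) = 0.73

0.73 deg


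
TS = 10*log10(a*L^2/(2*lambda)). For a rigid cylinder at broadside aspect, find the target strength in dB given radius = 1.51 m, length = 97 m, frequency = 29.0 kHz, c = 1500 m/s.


lambda = 1500/29000 = 0.05172 m
TS = 10*log10(1.51*97^2/(2*0.05172)) = 51.38

51.38 dB


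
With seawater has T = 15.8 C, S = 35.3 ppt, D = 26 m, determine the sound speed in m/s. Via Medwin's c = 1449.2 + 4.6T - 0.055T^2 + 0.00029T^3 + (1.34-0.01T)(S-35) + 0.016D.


c = 1449.2 + 4.6*15.8 - 0.055*15.8^2 + 0.00029*15.8^3 + (1.34 - 0.01*15.8)*(35.3 - 35) + 0.016*26 = 1510.06

1510.06 m/s


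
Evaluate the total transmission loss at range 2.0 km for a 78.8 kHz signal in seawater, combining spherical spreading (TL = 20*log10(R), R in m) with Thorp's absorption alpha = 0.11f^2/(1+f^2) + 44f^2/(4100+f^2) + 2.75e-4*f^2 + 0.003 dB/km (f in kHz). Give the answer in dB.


Step 1 (Thorp): alpha = 0.11*6209.44/(1+6209.44) + 44*6209.44/(4100+6209.44) + 2.75e-4*6209.44 + 0.003 = 28.3221 dB/km
Step 2: TL_spread = 20*log10(2000) = 66.02 dB
Step 3: TL_abs = alpha*R = 28.3221 * 2.0 = 56.64 dB
Step 4: TL_total = 66.02 + 56.64 = 122.66

122.66 dB


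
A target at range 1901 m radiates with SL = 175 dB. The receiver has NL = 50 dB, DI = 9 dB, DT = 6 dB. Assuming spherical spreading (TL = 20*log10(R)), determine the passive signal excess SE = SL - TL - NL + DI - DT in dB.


Step 1: TL = 20*log10(1901) = 65.58 dB
Step 2: SE = 175 - 65.58 - 50 + 9 - 6 = 62.42

62.42 dB


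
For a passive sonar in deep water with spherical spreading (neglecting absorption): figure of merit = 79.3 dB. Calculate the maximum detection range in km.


At max range FOM = TL, so 20*log10(R) = 79.3
R = 10^(79.3/20) = 9225.71 m = 9.23 km

9.23 km


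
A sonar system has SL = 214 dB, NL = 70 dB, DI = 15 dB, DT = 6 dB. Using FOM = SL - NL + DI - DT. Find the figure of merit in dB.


153 dB


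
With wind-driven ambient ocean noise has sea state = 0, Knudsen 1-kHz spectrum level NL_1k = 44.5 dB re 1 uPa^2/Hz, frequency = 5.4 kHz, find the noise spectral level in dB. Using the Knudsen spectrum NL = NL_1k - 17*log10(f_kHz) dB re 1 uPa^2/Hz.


NL = NL_1k - 17*log10(f_kHz) = 44.5 - 17*log10(5.4) = 44.5 - (12.45) = 32.05

32.05 dB


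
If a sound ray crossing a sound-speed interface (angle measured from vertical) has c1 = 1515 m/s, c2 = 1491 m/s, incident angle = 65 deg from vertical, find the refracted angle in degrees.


63.12 deg


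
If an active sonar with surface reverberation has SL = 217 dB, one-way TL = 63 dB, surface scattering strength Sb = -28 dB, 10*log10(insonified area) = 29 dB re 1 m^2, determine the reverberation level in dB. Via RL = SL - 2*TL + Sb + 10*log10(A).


92 dB


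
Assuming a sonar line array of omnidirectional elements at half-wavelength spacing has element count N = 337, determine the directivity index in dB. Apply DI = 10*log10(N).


DI = 10*log10(337) = 25.28

25.28 dB


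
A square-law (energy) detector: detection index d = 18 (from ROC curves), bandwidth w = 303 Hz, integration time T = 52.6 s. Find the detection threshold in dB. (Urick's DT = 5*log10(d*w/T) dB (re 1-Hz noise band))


DT = 5*log10(d*w/T) = 5*log10(18 * 303 / 52.6) = 5*log10(103.69) = 10.08

10.08 dB


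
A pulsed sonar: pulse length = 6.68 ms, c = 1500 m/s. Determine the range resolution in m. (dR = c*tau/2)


dR = c*tau/2 = 1500 * 6.68e-3 / 2 = 5.01

5.01 m


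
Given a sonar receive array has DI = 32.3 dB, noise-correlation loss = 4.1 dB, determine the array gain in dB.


AG = DI - L_corr = 32.3 - 4.1 = 28.2

28.2 dB


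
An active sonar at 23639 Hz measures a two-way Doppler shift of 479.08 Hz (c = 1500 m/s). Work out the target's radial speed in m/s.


From fd = 2*f*v/c, v = c*fd/(2*f) = 1500 * 479.08 / (2*23639) = 15.2

15.2 m/s


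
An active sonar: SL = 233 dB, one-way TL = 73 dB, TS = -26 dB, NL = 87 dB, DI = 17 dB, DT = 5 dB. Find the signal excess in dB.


SE = SL - 2*TL + TS - NL + DI - DT = 233 - 2*73 + (-26) - 87 + 17 - 5 = -14

-14 dB


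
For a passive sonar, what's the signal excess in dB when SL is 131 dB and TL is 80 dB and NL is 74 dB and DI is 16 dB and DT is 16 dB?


SE = SL - TL - NL + DI - DT = 131 - 80 - 74 + 16 - 16 = -23

-23 dB


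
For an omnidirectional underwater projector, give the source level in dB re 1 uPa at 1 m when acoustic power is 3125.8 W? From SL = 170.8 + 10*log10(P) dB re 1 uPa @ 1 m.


205.75 dB


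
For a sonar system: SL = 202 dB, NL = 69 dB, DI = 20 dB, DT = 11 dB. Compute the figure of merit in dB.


FOM = SL - NL + DI - DT = 202 - 69 + 20 - 11 = 142

142 dB


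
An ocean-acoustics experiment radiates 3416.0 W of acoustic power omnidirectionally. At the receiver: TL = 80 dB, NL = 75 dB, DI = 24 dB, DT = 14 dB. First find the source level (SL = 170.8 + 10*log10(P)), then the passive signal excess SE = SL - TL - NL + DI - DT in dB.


Step 1: SL = 170.8 + 10*log10(3416.0) = 206.14 dB
Step 2: SE = SL - TL - NL + DI - DT = 206.14 - 80 - 75 + 24 - 14 = 61.14

61.14 dB


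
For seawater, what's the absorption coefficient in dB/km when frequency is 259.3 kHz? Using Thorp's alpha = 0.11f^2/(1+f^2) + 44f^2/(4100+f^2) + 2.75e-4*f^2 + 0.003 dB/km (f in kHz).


f^2 = 67236.49
alpha = 0.11*67236.49/(1+67236.49) + 44*67236.49/(4100+67236.49) + 2.75e-4*67236.49 + 0.003 = 60.074

60.074 dB/km


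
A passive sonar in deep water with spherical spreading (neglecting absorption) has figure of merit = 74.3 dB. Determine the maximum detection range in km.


At max range FOM = TL, so 20*log10(R) = 74.3
R = 10^(74.3/20) = 5188.0 m = 5.19 km

5.19 km


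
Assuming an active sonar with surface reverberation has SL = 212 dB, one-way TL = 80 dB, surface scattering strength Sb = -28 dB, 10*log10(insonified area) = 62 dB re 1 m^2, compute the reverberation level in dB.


RL = SL - 2*TL + Sb + 10*log10(A) = 212 - 2*80 + (-28) + 62 = 86

86 dB


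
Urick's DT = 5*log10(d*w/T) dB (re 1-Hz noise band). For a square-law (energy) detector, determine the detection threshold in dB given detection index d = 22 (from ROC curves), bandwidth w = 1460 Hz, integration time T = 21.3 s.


15.89 dB


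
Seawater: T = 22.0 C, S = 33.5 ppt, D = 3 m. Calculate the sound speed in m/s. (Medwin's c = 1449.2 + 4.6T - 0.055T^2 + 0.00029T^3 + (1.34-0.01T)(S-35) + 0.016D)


1525.24 m/s


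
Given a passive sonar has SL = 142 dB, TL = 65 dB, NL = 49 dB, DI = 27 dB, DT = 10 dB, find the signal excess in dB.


SE = SL - TL - NL + DI - DT = 142 - 65 - 49 + 27 - 10 = 45

45 dB
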